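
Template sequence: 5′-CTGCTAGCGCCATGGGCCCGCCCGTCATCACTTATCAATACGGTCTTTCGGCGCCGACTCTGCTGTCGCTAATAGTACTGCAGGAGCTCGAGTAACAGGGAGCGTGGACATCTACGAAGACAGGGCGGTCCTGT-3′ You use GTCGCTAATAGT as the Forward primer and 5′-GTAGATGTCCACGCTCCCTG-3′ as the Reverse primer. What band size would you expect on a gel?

Forward primer GTCGCTAATAGT is found on the top strand at positions 65–76.
Taking the reverse complement of GTAGATGTCCACGCTCCCTG gives CAGGGAGCGTGGACATCTAC, found at positions 96–115 on the template; the primer anneals here to the top strand with its 3' end pointing upstream.
Product length = (reverse-primer end) − (forward-primer start) + 1 = 115 − 65 + 1 = 51 bp.

51 bp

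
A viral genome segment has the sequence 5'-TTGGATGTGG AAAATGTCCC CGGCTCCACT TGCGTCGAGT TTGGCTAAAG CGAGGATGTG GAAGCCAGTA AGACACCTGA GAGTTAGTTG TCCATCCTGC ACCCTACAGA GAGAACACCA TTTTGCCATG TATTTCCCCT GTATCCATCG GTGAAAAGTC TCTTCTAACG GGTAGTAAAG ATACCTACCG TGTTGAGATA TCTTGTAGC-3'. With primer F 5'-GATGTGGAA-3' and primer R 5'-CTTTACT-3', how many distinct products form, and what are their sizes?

The forward primer GATGTGGAA matches the top strand at positions 4–12, 55–63.
The reverse primer's reverse complement is AGTAAAG, matching at positions 174–180.
Each forward site pairs with the reverse site to give a product ending at position 180: sizes 177, 126 bp.

Two products: 177 bp, 126 bp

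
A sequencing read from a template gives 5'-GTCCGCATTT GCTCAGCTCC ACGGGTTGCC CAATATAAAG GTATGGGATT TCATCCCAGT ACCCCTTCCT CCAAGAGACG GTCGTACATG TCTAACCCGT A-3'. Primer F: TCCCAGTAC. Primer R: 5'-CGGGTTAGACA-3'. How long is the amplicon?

The forward primer matches the template at positions 54–62.
Reverse complement of the reverse primer: TGTCTAACCCG. This occurs on the top strand at positions 89–99.
Product length = (reverse-primer end) − (forward-primer start) + 1 = 99 − 54 + 1 = 46 bp.

46 bp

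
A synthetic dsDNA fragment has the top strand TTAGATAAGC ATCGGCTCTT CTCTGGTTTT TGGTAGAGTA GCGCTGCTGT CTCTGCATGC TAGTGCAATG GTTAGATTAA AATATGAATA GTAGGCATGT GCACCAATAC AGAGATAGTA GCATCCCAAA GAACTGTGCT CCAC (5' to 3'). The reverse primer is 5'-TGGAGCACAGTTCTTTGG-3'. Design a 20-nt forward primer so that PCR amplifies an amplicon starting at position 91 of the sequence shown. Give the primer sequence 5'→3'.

The reverse primer's reverse complement CCAAAGAACTGTGCTCCA matches the template at positions 126–143; the product starts at position 91.
The forward primer is identical to the top strand over positions 91–110: GTAGGCATGTGCACCAATAC.

5'-GTAGGCATGTGCACCAATAC-3'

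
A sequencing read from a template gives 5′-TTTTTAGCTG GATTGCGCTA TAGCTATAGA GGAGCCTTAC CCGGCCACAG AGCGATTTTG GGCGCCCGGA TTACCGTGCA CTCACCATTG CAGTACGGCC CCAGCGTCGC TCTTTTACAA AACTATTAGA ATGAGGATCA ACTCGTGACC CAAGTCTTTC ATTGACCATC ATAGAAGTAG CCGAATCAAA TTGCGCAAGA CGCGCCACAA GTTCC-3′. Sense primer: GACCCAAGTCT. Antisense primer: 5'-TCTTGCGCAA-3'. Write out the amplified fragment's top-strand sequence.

5'-GACCCAAGTCTTTCATTGACCATCATAGAAGTAGCCGAATCAAATTGCGCAAGA-3'

Scanning the template, GACCCAAGTCT occurs at positions 147–157; this primer anneals to the bottom strand there with its 3' end pointing downstream.
The reverse primer's reverse complement is TTGCGCAAGA, which matches the template at positions 191–200.
The product is the template from position 147 through 200 (54 bp).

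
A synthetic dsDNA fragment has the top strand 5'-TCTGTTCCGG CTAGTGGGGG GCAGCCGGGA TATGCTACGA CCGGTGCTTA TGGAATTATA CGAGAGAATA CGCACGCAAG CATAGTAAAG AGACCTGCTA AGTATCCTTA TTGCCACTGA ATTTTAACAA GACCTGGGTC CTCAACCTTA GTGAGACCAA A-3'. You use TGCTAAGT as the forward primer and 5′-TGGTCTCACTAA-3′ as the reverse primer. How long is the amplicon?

Forward primer TGCTAAGT is found on the top strand at positions 96–103.
Reverse complement of the reverse primer: TTAGTGAGACCA. This occurs on the top strand at positions 148–159.
The product runs from position 96 to position 159, so its length is 159 − 96 + 1 = 64 bp.

64 bp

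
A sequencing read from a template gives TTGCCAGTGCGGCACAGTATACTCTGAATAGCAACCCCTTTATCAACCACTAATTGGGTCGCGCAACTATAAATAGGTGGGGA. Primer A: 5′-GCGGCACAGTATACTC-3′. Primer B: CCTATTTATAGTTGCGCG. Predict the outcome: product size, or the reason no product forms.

Yes — a 69 bp product.

Primer A (GCGGCACAGTATACTC) matches the top strand at positions 9–24; it acts as a forward primer.
Primer B's reverse complement is CGCGCAACTATAAATAGG, matching the top strand at positions 60–77; it acts as a reverse primer.
The 3' ends face each other across positions 9–77, giving a 69 bp product.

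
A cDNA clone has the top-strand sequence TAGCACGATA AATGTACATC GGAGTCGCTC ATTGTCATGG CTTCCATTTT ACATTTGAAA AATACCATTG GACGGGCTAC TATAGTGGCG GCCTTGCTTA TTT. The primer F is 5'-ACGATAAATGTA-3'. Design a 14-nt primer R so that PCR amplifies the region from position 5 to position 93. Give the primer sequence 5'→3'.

The product's 3' end on the top strand is position 93.
The reverse primer anneals to the top strand over positions 80–93, i.e. to CTATAGTGGCGGCC.
Its sequence written 5'→3' is the reverse complement: GGCCGCCACTATAG.

5'-GGCCGCCACTATAG-3'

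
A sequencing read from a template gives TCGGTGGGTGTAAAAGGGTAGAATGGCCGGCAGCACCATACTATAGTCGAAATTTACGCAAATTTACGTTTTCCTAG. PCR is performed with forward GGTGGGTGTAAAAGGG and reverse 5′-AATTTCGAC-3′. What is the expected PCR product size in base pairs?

The forward primer matches the template at positions 3–18.
Taking the reverse complement of AATTTCGAC gives GTCGAAATT, found at positions 46–54 on the template; the primer anneals here to the top strand with its 3' end pointing upstream.
The product runs from position 3 to position 54, so its length is 54 − 3 + 1 = 52 bp.

52 bp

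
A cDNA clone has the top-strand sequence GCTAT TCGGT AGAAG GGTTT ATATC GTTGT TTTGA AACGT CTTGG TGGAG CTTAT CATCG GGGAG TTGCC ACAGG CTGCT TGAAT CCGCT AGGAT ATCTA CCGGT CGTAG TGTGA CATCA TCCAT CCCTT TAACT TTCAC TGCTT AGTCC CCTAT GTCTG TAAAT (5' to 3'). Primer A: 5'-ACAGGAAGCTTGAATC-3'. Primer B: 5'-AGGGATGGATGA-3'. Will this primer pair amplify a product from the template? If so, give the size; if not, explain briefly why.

No product — primer A has no binding site in the template.

Primer A (ACAGGAAGCTTGAATC) does not match the top strand, and its reverse complement GATTCAAGCTTCCTGT does not match either.
With no annealing site for primer A, no amplification occurs.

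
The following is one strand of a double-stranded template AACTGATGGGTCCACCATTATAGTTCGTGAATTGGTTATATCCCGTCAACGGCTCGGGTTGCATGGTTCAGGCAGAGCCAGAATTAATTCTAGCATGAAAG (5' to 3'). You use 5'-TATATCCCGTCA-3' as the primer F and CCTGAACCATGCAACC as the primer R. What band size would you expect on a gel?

The forward primer matches the template at positions 37–48.
The reverse primer's reverse complement is GGTTGCATGGTTCAGG, which matches the template at positions 57–72.
The product runs from position 37 to position 72, so its length is 72 − 37 + 1 = 36 bp.

36 bp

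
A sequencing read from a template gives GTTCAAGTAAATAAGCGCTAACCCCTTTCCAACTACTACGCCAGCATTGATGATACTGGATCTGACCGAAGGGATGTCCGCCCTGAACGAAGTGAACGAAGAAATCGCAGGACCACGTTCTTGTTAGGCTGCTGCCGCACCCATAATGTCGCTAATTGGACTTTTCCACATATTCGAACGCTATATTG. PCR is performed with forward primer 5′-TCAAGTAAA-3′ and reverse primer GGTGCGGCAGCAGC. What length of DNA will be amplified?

Forward primer TCAAGTAAA is found on the top strand at positions 3–11.
The reverse primer's reverse complement is GCTGCTGCCGCACC, which matches the template at positions 128–141.
Product length = (reverse-primer end) − (forward-primer start) + 1 = 141 − 3 + 1 = 139 bp.

139 bp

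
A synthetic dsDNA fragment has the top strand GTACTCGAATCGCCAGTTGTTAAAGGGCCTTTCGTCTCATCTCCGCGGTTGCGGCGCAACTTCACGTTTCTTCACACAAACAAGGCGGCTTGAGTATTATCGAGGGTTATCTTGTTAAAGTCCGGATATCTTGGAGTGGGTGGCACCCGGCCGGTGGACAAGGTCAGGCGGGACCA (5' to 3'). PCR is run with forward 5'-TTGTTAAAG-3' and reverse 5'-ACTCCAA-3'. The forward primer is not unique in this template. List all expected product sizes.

121 bp, 26 bp

The forward primer TTGTTAAAG matches the top strand at positions 17–25, 112–120.
The reverse primer's reverse complement is TTGGAGT, matching at positions 131–137.
Each forward site pairs with the reverse site to give a product ending at position 137: sizes 121, 26 bp.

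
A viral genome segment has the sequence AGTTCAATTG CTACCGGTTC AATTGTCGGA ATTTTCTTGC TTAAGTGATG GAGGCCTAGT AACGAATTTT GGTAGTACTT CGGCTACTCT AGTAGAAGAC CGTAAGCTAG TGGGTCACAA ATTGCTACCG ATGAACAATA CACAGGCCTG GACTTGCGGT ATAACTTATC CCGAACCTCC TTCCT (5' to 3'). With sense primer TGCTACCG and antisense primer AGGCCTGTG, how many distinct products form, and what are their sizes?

Two products: 141 bp, 27 bp

The forward primer TGCTACCG matches the top strand at positions 9–16, 123–130.
The reverse primer's reverse complement is CACAGGCCT, matching at positions 141–149.
Each forward site pairs with the reverse site to give a product ending at position 149: sizes 141, 27 bp.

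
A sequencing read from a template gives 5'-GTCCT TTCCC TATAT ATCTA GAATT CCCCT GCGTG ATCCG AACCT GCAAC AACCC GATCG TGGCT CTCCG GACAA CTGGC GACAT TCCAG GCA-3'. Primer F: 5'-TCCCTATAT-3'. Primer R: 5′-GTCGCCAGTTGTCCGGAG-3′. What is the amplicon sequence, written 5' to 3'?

Forward primer TCCCTATAT is found on the top strand at positions 7–15.
Taking the reverse complement of GTCGCCAGTTGTCCGGAG gives CTCCGGACAACTGGCGAC, found at positions 66–83 on the template; the primer anneals here to the top strand with its 3' end pointing upstream.
The product is the template from position 7 through 83 (77 bp).

5'-TCCCTATATATCTAGAATTCCCCTGCGTGATCCGAACCTGCAACAACCCGATCGTGGCTCTCCGGACAACTGGCGAC-3'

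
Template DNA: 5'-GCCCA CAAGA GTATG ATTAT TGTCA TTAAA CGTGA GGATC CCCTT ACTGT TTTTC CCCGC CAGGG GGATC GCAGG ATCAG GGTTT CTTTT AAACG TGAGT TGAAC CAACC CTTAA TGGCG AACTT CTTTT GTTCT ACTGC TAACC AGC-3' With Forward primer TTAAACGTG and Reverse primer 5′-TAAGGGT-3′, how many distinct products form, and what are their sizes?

The forward primer TTAAACGTG matches the top strand at positions 26–34, 89–97.
The reverse primer's reverse complement is ACCCTTA, matching at positions 108–114.
Each forward site pairs with the reverse site to give a product ending at position 114: sizes 89, 26 bp.

Two products: 89 bp, 26 bp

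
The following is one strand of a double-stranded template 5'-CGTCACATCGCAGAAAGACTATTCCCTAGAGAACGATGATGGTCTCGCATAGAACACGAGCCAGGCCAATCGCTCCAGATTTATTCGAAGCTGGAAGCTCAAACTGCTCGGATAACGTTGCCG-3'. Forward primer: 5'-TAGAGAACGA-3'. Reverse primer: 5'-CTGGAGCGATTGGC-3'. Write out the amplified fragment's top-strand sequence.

The forward primer matches the template at positions 27–36.
The reverse primer's reverse complement is GCCAATCGCTCCAG, which matches the template at positions 65–78.
The product is the template from position 27 through 78 (52 bp).

5'-TAGAGAACGATGATGGTCTCGCATAGAACACGAGCCAGGCCAATCGCTCCAG-3'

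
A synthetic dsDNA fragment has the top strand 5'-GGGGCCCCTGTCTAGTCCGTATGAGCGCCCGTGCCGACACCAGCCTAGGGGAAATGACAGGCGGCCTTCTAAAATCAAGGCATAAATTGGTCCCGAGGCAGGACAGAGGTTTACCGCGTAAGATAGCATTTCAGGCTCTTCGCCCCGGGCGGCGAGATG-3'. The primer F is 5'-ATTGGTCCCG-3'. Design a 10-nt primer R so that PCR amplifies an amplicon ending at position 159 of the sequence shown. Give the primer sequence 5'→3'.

5'-CATCTCGCCG-3'

The forward primer binds at positions 86–95; the product's 3' end on the top strand is position 159.
The reverse primer anneals to the top strand over positions 150–159, i.e. to CGGCGAGATG.
Its sequence written 5'→3' is the reverse complement: CATCTCGCCG.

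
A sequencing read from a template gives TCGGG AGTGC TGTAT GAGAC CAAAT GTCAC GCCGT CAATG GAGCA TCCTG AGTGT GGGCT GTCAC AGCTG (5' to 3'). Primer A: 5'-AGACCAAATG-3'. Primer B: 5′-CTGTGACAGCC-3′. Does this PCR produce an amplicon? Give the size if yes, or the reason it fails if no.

Primer A (AGACCAAATG) matches the top strand at positions 17–26; it acts as a forward primer.
Primer B's reverse complement is GGCTGTCACAG, matching the top strand at positions 57–67; it acts as a reverse primer.
The 3' ends face each other across positions 17–67, giving a 51 bp product.

Yes — a 51 bp product.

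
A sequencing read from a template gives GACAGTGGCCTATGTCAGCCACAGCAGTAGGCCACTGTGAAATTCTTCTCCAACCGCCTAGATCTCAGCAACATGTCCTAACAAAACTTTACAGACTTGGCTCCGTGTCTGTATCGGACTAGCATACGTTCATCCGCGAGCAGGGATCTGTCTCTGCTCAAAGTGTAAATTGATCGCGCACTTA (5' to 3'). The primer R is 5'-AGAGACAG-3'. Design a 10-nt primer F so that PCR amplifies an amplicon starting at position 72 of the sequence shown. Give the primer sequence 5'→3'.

5'-CATGTCCTAA-3'

The reverse primer's reverse complement CTGTCTCT matches the template at positions 148–155; the product starts at position 72.
The forward primer is identical to the top strand over positions 72–81: CATGTCCTAA.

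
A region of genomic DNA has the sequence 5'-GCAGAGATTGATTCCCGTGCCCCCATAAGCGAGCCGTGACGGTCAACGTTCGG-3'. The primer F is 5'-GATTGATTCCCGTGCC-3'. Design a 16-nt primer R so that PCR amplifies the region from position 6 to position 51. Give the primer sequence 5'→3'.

5'-GAACGTTGACCGTCAC-3'

The product's 3' end on the top strand is position 51.
The reverse primer anneals to the top strand over positions 36–51, i.e. to GTGACGGTCAACGTTC.
Its sequence written 5'→3' is the reverse complement: GAACGTTGACCGTCAC.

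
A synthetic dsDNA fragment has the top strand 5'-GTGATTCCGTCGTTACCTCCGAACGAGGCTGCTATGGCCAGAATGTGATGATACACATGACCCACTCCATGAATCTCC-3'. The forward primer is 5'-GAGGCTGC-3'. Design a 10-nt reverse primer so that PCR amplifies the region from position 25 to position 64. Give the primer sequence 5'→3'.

The product's 3' end on the top strand is position 64.
The reverse primer anneals to the top strand over positions 55–64, i.e. to ACATGACCCA.
Its sequence written 5'→3' is the reverse complement: TGGGTCATGT.

5'-TGGGTCATGT-3'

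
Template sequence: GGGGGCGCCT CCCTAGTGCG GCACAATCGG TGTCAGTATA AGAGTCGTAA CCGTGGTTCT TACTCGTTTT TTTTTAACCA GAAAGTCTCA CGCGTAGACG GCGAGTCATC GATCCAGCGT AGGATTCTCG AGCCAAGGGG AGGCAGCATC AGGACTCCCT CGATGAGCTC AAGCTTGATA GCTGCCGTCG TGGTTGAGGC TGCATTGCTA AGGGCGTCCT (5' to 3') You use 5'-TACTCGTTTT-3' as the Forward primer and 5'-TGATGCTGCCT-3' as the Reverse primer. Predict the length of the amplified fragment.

91 bp

Scanning the template, TACTCGTTTT occurs at positions 61–70; this primer anneals to the bottom strand there with its 3' end pointing downstream.
Taking the reverse complement of TGATGCTGCCT gives AGGCAGCATCA, found at positions 141–151 on the template; the primer anneals here to the top strand with its 3' end pointing upstream.
Amplicon spans positions 61–151: 91 bp.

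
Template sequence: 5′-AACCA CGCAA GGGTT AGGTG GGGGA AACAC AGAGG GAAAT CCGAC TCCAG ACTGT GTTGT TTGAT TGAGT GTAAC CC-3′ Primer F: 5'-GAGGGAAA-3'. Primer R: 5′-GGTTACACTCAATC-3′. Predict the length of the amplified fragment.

Scanning the template, GAGGGAAA occurs at positions 32–39; this primer anneals to the bottom strand there with its 3' end pointing downstream.
The reverse primer's reverse complement is GATTGAGTGTAACC, which matches the template at positions 63–76.
Product length = (reverse-primer end) − (forward-primer start) + 1 = 76 − 32 + 1 = 45 bp.

45 bp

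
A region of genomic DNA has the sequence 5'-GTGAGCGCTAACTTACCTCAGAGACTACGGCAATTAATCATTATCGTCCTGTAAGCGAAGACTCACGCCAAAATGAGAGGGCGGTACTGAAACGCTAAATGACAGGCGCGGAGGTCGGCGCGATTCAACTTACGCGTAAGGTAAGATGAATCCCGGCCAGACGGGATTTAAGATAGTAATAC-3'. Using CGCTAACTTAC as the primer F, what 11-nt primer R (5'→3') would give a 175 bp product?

5'-ATTACTATCTT-3'

The forward primer binds at positions 6–16, so a 175 bp product ends at position 6 + 175 − 1 = 180.
The reverse primer anneals to the top strand over positions 170–180, i.e. to AAGATAGTAAT.
Its sequence written 5'→3' is the reverse complement: ATTACTATCTT.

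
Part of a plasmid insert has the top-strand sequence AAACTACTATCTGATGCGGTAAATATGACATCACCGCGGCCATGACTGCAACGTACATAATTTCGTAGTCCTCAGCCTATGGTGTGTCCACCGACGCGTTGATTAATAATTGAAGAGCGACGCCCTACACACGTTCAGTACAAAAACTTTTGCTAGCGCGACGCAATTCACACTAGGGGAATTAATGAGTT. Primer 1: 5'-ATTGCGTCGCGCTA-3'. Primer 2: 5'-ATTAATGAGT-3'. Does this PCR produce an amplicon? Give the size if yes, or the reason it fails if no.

Primer 1 (ATTGCGTCGCGCTA) has reverse complement TAGCGCGACGCAAT, which matches the top strand at positions 154–167; primer 1 anneals to the top strand there with its 3' end pointing upstream toward position 154.
Primer 2 (ATTAATGAGT) matches the top strand directly at positions 181–190; it anneals to the bottom strand with its 3' end pointing downstream toward position 190.
The 3' ends diverge (primer 1 extends toward position 1, primer 2 toward position 191), so the primers never converge on a shared product.

No product — the primers' 3' ends point away from each other.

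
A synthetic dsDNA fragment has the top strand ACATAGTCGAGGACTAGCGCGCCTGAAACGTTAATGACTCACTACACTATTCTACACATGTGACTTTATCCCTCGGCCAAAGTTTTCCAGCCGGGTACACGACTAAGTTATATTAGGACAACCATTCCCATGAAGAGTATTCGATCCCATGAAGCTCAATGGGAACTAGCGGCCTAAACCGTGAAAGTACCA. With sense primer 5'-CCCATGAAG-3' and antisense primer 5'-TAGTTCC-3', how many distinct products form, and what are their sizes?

Two products: 42 bp, 23 bp

The forward primer CCCATGAAG matches the top strand at positions 127–135, 146–154.
The reverse primer's reverse complement is GGAACTA, matching at positions 162–168.
Each forward site pairs with the reverse site to give a product ending at position 168: sizes 42, 23 bp.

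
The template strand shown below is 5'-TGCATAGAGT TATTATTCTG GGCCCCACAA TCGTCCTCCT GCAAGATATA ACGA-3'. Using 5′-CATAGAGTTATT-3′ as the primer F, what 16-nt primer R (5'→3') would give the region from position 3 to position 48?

5'-TATCTTGCAGGAGGAC-3'

The product's 3' end on the top strand is position 48.
The reverse primer anneals to the top strand over positions 33–48, i.e. to GTCCTCCTGCAAGATA.
Its sequence written 5'→3' is the reverse complement: TATCTTGCAGGAGGAC.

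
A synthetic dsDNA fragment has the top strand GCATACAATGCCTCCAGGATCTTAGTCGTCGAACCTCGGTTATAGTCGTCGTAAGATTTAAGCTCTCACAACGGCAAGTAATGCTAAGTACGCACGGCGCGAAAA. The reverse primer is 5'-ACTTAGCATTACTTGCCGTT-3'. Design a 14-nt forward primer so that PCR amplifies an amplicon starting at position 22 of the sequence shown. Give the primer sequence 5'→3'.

The reverse primer's reverse complement AACGGCAAGTAATGCTAAGT matches the template at positions 70–89; the product starts at position 22.
The forward primer is identical to the top strand over positions 22–35: TTAGTCGTCGAACC.

5'-TTAGTCGTCGAACC-3'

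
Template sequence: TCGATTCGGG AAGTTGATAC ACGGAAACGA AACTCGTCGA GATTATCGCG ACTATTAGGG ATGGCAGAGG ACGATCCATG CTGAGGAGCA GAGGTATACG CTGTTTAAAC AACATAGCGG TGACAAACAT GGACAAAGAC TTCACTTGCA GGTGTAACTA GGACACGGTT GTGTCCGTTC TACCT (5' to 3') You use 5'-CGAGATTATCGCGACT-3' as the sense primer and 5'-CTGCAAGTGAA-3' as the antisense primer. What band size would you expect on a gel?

Forward primer CGAGATTATCGCGACT is found on the top strand at positions 38–53.
The reverse primer's reverse complement is TTCACTTGCAG, which matches the template at positions 141–151.
The product runs from position 38 to position 151, so its length is 151 − 38 + 1 = 114 bp.

114 bp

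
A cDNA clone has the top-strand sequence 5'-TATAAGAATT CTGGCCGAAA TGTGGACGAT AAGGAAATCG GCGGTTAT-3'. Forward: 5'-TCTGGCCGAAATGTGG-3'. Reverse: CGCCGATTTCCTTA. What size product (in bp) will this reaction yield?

34 bp

The forward primer matches the template at positions 10–25.
Taking the reverse complement of CGCCGATTTCCTTA gives TAAGGAAATCGGCG, found at positions 30–43 on the template; the primer anneals here to the top strand with its 3' end pointing upstream.
Product length = (reverse-primer end) − (forward-primer start) + 1 = 43 − 10 + 1 = 34 bp.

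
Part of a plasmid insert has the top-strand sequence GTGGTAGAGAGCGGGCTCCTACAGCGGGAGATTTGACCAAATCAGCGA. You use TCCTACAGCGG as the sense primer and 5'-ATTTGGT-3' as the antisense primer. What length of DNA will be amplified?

The forward primer matches the template at positions 17–27.
Reverse complement of the reverse primer: ACCAAAT. This occurs on the top strand at positions 36–42.
Amplicon spans positions 17–42: 26 bp.

26 bp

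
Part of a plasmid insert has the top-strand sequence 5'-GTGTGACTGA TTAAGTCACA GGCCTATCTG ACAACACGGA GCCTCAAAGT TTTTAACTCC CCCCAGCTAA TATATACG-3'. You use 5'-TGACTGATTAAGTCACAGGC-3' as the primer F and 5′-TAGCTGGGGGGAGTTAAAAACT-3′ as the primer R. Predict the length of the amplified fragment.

66 bp

Forward primer TGACTGATTAAGTCACAGGC is found on the top strand at positions 4–23.
Taking the reverse complement of TAGCTGGGGGGAGTTAAAAACT gives AGTTTTTAACTCCCCCCAGCTA, found at positions 48–69 on the template; the primer anneals here to the top strand with its 3' end pointing upstream.
The product runs from position 4 to position 69, so its length is 69 − 4 + 1 = 66 bp.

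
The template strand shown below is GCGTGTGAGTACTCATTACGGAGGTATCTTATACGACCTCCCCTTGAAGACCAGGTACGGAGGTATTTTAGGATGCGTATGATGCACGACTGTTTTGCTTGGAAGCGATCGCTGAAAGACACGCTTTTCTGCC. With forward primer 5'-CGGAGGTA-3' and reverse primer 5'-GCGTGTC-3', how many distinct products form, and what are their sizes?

The forward primer CGGAGGTA matches the top strand at positions 19–26, 58–65.
The reverse primer's reverse complement is GACACGC, matching at positions 118–124.
Each forward site pairs with the reverse site to give a product ending at position 124: sizes 106, 67 bp.

Two products: 106 bp, 67 bp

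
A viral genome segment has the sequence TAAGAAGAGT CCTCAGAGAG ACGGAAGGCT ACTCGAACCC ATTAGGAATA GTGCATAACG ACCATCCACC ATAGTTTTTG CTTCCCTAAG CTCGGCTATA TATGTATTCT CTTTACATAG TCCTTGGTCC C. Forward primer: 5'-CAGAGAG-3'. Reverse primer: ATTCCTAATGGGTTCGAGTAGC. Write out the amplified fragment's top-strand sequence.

5'-CAGAGAGACGGAAGGCTACTCGAACCCATTAGGAAT-3'

Scanning the template, CAGAGAG occurs at positions 14–20; this primer anneals to the bottom strand there with its 3' end pointing downstream.
The reverse primer's reverse complement is GCTACTCGAACCCATTAGGAAT, which matches the template at positions 28–49.
The product is the template from position 14 through 49 (36 bp).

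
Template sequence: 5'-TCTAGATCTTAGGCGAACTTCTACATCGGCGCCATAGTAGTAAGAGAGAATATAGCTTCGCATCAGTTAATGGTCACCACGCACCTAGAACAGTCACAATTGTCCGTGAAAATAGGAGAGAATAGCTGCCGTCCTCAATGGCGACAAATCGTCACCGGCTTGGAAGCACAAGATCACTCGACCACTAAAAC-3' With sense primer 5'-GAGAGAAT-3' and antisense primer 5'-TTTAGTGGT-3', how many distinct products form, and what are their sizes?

The forward primer GAGAGAAT matches the top strand at positions 44–51, 116–123.
The reverse primer's reverse complement is ACCACTAAA, matching at positions 181–189.
Each forward site pairs with the reverse site to give a product ending at position 189: sizes 146, 74 bp.

Two products: 146 bp, 74 bp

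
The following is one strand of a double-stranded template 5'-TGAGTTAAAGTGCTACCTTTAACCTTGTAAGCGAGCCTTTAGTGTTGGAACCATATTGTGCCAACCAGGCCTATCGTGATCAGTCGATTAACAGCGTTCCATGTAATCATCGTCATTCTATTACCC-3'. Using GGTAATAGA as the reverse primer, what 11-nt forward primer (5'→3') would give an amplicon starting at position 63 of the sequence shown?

5'-AACCAGGCCTA-3'

The reverse primer's reverse complement TCTATTACC matches the template at positions 117–125; the product starts at position 63.
The forward primer is identical to the top strand over positions 63–73: AACCAGGCCTA.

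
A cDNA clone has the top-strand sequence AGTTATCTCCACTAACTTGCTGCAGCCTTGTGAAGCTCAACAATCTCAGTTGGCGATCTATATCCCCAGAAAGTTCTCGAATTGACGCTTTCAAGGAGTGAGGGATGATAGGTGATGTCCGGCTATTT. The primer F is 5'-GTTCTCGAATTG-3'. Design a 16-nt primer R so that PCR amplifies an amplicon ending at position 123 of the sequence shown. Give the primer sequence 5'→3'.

The forward primer binds at positions 73–84; the product's 3' end on the top strand is position 123.
The reverse primer anneals to the top strand over positions 108–123, i.e. to ATAGGTGATGTCCGGC.
Its sequence written 5'→3' is the reverse complement: GCCGGACATCACCTAT.

5'-GCCGGACATCACCTAT-3'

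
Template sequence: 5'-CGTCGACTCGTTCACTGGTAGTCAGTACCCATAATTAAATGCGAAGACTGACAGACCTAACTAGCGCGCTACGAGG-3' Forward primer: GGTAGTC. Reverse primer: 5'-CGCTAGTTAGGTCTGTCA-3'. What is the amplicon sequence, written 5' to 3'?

Scanning the template, GGTAGTC occurs at positions 17–23; this primer anneals to the bottom strand there with its 3' end pointing downstream.
Taking the reverse complement of CGCTAGTTAGGTCTGTCA gives TGACAGACCTAACTAGCG, found at positions 49–66 on the template; the primer anneals here to the top strand with its 3' end pointing upstream.
The product is the template from position 17 through 66 (50 bp).

5'-GGTAGTCAGTACCCATAATTAAATGCGAAGACTGACAGACCTAACTAGCG-3'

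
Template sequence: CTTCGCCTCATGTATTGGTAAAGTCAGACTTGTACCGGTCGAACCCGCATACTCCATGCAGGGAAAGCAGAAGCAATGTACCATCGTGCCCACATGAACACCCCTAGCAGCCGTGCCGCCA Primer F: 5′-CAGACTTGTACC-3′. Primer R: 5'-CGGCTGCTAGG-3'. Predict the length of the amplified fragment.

Forward primer CAGACTTGTACC is found on the top strand at positions 25–36.
Reverse complement of the reverse primer: CCTAGCAGCCG. This occurs on the top strand at positions 103–113.
Amplicon spans positions 25–113: 89 bp.

89 bp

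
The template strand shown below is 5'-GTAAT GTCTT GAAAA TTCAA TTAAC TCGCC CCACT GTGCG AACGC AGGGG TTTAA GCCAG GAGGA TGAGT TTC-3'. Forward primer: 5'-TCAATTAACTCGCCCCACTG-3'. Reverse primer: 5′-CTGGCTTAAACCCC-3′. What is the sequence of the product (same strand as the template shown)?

5'-TCAATTAACTCGCCCCACTGTGCGAACGCAGGGGTTTAAGCCAG-3'

The forward primer matches the template at positions 17–36.
Reverse complement of the reverse primer: GGGGTTTAAGCCAG. This occurs on the top strand at positions 47–60.
The product is the template from position 17 through 60 (44 bp).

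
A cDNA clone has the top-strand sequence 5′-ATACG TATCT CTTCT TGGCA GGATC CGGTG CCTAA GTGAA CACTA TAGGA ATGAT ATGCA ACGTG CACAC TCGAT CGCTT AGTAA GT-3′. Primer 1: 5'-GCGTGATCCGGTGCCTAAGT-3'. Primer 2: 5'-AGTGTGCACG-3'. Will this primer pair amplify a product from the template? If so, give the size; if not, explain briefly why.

No product — primer 1 has no binding site in the template.

Primer 1 (GCGTGATCCGGTGCCTAAGT) does not match the top strand, and its reverse complement ACTTAGGCACCGGATCACGC does not match either.
With no annealing site for primer 1, no amplification occurs.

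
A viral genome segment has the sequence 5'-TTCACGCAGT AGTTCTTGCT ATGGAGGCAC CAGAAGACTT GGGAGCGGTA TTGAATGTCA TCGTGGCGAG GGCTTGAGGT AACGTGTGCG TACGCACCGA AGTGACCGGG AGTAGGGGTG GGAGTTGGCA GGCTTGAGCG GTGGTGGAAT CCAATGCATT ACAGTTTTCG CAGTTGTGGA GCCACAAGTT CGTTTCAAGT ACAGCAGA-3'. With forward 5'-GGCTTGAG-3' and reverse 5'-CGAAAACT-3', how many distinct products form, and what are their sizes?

Two products: 100 bp, 40 bp

The forward primer GGCTTGAG matches the top strand at positions 71–78, 131–138.
The reverse primer's reverse complement is AGTTTTCG, matching at positions 163–170.
Each forward site pairs with the reverse site to give a product ending at position 170: sizes 100, 40 bp.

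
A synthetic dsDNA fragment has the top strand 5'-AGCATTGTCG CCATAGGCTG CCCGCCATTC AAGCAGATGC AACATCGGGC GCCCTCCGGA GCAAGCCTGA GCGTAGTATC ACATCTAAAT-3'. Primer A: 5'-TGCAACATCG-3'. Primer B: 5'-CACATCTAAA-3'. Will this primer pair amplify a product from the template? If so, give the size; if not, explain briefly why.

No product — both primers anneal to the same strand and extend in the same direction.

Primer A (TGCAACATCG) matches the top strand at positions 38–47 (3' end points downstream).
Primer B (CACATCTAAA) also matches the top strand directly, at positions 80–89 — its reverse complement TTTAGATGTG is not present.
Both primers anneal to the bottom strand with 3' ends pointing the same way, so neither can prime synthesis back toward the other.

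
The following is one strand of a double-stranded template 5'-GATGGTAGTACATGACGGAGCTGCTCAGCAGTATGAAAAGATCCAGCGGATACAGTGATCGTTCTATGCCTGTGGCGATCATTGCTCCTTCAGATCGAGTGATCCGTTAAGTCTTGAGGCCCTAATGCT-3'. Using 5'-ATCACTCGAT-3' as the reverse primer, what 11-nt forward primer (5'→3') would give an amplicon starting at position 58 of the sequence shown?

5'-ATCGTTCTATG-3'

The reverse primer's reverse complement ATCGAGTGAT matches the template at positions 94–103; the product starts at position 58.
The forward primer is identical to the top strand over positions 58–68: ATCGTTCTATG.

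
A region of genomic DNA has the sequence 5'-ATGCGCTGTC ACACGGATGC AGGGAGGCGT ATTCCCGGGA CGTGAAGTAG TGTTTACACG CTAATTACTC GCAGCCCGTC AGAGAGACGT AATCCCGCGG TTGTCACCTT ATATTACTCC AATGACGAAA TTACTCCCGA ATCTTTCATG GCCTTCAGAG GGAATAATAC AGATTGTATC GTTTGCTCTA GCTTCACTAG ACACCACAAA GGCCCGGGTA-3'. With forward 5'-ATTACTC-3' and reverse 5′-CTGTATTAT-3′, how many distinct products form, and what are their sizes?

The forward primer ATTACTC matches the top strand at positions 64–70, 113–119, 130–136.
The reverse primer's reverse complement is ATAATACAG, matching at positions 164–172.
Each forward site pairs with the reverse site to give a product ending at position 172: sizes 109, 60, 43 bp.

Three products: 109 bp, 60 bp, 43 bp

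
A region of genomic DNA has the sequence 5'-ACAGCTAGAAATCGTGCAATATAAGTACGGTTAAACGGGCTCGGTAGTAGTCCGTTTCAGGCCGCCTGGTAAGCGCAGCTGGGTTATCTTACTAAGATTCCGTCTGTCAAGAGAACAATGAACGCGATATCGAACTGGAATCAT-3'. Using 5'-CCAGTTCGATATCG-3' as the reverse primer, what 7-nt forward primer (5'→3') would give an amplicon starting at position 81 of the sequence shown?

5'-GGGTTAT-3'

The reverse primer's reverse complement CGATATCGAACTGG matches the template at positions 125–138; the product starts at position 81.
The forward primer is identical to the top strand over positions 81–87: GGGTTAT.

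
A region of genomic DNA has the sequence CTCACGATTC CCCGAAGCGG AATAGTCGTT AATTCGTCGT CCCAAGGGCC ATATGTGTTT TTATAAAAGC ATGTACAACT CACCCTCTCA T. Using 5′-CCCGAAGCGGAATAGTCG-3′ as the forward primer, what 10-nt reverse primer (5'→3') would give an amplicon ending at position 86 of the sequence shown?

5'-AGGGTGAGTT-3'

The forward primer binds at positions 11–28; the product's 3' end on the top strand is position 86.
The reverse primer anneals to the top strand over positions 77–86, i.e. to AACTCACCCT.
Its sequence written 5'→3' is the reverse complement: AGGGTGAGTT.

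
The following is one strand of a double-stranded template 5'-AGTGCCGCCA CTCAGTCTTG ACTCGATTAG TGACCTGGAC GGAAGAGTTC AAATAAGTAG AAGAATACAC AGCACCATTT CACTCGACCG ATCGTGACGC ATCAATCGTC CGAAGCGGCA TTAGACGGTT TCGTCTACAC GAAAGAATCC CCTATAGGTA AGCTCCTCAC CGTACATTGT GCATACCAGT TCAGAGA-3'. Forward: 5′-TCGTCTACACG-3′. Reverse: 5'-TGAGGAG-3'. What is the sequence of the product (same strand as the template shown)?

5'-TCGTCTACACGAAAGAATCCCCTATAGGTAAGCTCCTCA-3'

Scanning the template, TCGTCTACACG occurs at positions 131–141; this primer anneals to the bottom strand there with its 3' end pointing downstream.
The reverse primer's reverse complement is CTCCTCA, which matches the template at positions 163–169.
The product is the template from position 131 through 169 (39 bp).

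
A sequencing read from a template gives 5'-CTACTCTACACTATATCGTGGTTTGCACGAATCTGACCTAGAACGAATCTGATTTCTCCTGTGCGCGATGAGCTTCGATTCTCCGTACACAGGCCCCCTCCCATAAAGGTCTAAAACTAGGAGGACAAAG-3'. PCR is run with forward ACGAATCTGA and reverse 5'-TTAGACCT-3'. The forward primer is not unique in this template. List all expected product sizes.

The forward primer ACGAATCTGA matches the top strand at positions 27–36, 43–52.
The reverse primer's reverse complement is AGGTCTAA, matching at positions 107–114.
Each forward site pairs with the reverse site to give a product ending at position 114: sizes 88, 72 bp.

88 bp, 72 bp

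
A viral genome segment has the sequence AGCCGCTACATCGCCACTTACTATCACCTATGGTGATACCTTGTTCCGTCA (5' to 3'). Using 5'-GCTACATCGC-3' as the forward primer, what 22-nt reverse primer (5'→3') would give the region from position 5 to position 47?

5'-GGAACAAGGTATCACCATAGGT-3'

The product's 3' end on the top strand is position 47.
The reverse primer anneals to the top strand over positions 26–47, i.e. to ACCTATGGTGATACCTTGTTCC.
Its sequence written 5'→3' is the reverse complement: GGAACAAGGTATCACCATAGGT.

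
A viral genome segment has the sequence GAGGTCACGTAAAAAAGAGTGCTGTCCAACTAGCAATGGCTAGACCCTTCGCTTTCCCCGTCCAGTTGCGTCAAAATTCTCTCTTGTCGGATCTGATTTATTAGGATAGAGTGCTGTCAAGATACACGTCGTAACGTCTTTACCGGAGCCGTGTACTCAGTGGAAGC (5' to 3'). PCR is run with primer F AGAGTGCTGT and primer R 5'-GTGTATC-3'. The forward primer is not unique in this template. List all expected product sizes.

The forward primer AGAGTGCTGT matches the top strand at positions 16–25, 108–117.
The reverse primer's reverse complement is GATACAC, matching at positions 121–127.
Each forward site pairs with the reverse site to give a product ending at position 127: sizes 112, 20 bp.

112 bp, 20 bp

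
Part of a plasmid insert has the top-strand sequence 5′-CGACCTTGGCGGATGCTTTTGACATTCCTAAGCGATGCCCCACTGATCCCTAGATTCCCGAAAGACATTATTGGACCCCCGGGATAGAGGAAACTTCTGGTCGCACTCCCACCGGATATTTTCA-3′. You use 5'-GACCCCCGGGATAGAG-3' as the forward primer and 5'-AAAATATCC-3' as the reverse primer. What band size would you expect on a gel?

49 bp

Scanning the template, GACCCCCGGGATAGAG occurs at positions 74–89; this primer anneals to the bottom strand there with its 3' end pointing downstream.
The reverse primer's reverse complement is GGATATTTT, which matches the template at positions 114–122.
Product length = (reverse-primer end) − (forward-primer start) + 1 = 122 − 74 + 1 = 49 bp.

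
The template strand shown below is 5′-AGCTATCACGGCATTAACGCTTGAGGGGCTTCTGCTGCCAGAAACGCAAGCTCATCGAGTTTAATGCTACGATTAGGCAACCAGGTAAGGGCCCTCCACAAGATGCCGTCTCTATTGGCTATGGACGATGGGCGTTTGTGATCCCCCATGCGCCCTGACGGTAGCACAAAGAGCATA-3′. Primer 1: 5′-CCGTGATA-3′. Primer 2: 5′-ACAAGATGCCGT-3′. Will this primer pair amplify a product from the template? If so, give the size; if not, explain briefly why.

Primer 1 (CCGTGATA) has reverse complement TATCACGG, which matches the top strand at positions 4–11; primer 1 anneals to the top strand there with its 3' end pointing upstream toward position 4.
Primer 2 (ACAAGATGCCGT) matches the top strand directly at positions 98–109; it anneals to the bottom strand with its 3' end pointing downstream toward position 109.
The 3' ends diverge (primer 1 extends toward position 1, primer 2 toward position 177), so the primers never converge on a shared product.

No product — the primers' 3' ends point away from each other.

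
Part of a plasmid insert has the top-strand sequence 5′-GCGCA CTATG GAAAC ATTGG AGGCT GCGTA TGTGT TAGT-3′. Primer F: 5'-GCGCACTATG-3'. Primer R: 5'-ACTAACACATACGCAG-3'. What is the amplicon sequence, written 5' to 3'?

Forward primer GCGCACTATG is found on the top strand at positions 1–10.
Reverse complement of the reverse primer: CTGCGTATGTGTTAGT. This occurs on the top strand at positions 24–39.
The product is the template from position 1 through 39 (39 bp).

5'-GCGCACTATGGAAACATTGGAGGCTGCGTATGTGTTAGT-3'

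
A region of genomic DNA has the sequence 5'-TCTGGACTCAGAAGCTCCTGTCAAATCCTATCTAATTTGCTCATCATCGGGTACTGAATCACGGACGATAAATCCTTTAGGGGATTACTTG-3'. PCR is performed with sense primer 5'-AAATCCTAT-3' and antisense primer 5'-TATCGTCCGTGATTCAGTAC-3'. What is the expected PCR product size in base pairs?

48 bp

Forward primer AAATCCTAT is found on the top strand at positions 23–31.
The reverse primer's reverse complement is GTACTGAATCACGGACGATA, which matches the template at positions 51–70.
Amplicon spans positions 23–70: 48 bp.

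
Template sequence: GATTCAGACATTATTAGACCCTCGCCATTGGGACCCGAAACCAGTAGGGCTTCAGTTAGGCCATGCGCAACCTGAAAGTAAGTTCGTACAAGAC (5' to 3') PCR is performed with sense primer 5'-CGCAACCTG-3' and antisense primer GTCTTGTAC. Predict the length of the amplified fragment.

Scanning the template, CGCAACCTG occurs at positions 66–74; this primer anneals to the bottom strand there with its 3' end pointing downstream.
Reverse complement of the reverse primer: GTACAAGAC. This occurs on the top strand at positions 86–94.
The product runs from position 66 to position 94, so its length is 94 − 66 + 1 = 29 bp.

29 bp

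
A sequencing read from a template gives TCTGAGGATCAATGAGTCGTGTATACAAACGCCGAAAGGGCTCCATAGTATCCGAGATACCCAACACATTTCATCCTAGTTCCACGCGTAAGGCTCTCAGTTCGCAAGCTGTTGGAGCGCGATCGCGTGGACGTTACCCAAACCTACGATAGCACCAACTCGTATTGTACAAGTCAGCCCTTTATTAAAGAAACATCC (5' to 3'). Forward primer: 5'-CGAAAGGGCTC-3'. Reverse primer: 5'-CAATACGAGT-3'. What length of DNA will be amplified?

Forward primer CGAAAGGGCTC is found on the top strand at positions 33–43.
Reverse complement of the reverse primer: ACTCGTATTG. This occurs on the top strand at positions 158–167.
The product runs from position 33 to position 167, so its length is 167 − 33 + 1 = 135 bp.

135 bp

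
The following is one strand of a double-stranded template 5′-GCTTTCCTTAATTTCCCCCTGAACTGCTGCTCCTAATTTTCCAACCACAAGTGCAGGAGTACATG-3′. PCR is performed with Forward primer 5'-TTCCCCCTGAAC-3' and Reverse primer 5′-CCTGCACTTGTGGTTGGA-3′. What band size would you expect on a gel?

45 bp

Scanning the template, TTCCCCCTGAAC occurs at positions 13–24; this primer anneals to the bottom strand there with its 3' end pointing downstream.
Taking the reverse complement of CCTGCACTTGTGGTTGGA gives TCCAACCACAAGTGCAGG, found at positions 40–57 on the template; the primer anneals here to the top strand with its 3' end pointing upstream.
Amplicon spans positions 13–57: 45 bp.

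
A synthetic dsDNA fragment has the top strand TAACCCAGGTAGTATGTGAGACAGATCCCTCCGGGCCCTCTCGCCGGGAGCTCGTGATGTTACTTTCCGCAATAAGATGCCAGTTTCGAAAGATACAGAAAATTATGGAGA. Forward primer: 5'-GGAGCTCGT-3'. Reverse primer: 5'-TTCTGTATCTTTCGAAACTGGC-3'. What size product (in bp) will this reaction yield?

Scanning the template, GGAGCTCGT occurs at positions 47–55; this primer anneals to the bottom strand there with its 3' end pointing downstream.
Reverse complement of the reverse primer: GCCAGTTTCGAAAGATACAGAA. This occurs on the top strand at positions 79–100.
Amplicon spans positions 47–100: 54 bp.

54 bp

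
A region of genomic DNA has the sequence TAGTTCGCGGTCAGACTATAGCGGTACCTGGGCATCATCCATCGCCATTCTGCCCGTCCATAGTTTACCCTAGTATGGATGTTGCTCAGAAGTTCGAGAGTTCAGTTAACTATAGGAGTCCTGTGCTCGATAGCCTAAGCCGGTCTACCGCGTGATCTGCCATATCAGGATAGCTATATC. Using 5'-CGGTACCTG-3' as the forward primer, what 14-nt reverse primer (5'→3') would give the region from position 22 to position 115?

The product's 3' end on the top strand is position 115.
The reverse primer anneals to the top strand over positions 102–115, i.e. to TCAGTTAACTATAG.
Its sequence written 5'→3' is the reverse complement: CTATAGTTAACTGA.

5'-CTATAGTTAACTGA-3'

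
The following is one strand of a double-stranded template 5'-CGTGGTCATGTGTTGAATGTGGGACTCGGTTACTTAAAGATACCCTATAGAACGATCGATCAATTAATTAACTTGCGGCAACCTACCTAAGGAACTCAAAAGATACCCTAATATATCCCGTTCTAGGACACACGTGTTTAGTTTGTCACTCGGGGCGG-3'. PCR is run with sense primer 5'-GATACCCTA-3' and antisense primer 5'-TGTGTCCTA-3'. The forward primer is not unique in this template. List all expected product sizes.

94 bp, 31 bp

The forward primer GATACCCTA matches the top strand at positions 39–47, 102–110.
The reverse primer's reverse complement is TAGGACACA, matching at positions 124–132.
Each forward site pairs with the reverse site to give a product ending at position 132: sizes 94, 31 bp.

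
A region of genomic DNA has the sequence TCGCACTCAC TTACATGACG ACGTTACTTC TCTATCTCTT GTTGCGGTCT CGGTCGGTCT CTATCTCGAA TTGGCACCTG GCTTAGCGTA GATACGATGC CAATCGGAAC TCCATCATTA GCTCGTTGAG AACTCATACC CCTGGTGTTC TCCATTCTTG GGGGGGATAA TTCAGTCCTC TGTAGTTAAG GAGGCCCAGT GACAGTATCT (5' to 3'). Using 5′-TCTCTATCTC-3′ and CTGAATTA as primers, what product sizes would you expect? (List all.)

147 bp, 118 bp

The forward primer TCTCTATCTC matches the top strand at positions 29–38, 58–67.
The reverse primer's reverse complement is TAATTCAG, matching at positions 168–175.
Each forward site pairs with the reverse site to give a product ending at position 175: sizes 147, 118 bp.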